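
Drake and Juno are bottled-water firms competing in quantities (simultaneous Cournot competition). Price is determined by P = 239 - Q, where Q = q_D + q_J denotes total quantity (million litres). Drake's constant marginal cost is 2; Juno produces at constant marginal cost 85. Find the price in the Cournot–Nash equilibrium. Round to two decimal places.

Drake's profit: π_D = (239 - Q)q_D - (2q_D). Setting ∂π_D/∂q_D = 0: 237 - 2q_D - (q_J) = 0.
Juno's first-order condition: 154 - 2q_J - (q_D) = 0.
So q_D = (237 - q_J)/2 and q_J = (154 - q_D)/2.
Solving the pair: q_D = 320/3, q_J = 71/3.
Total output Q = 391/3, so price P = 239 - 391/3 = 326/3.

108.67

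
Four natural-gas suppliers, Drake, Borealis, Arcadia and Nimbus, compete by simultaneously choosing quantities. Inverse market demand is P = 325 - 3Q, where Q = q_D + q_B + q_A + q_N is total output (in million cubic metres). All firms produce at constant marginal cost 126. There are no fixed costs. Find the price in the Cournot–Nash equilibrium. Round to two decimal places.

Each firm earns π_i = (325 - 3Q)q_i - 126q_i.
Setting ∂π_i/∂q_i = 0 with rivals' quantities fixed: 199 - 6q_i - 3·Σ_{j≠i} q_j = 0.
With identical firms every q_j equals q_i, so Σ_{j≠i} q_j = 3q_i and 199 = 15q_i, giving q_i = 199/15.
Total output Q = 796/15, so price P = 325 - 3·(796/15) = 829/5.

165.80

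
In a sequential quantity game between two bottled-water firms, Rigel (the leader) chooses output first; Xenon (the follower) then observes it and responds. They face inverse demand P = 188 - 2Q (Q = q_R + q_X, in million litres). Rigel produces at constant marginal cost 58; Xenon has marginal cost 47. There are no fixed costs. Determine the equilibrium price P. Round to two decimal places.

87.75

Solve by backward induction. Given q_R, the follower Xenon maximises π_X = (188 - 2q_R - 2q_X)q_X - 47q_X.
Setting the follower's marginal profit to zero, 141 - 2q_R - 4q_X = 0, i.e. q_X = (141 - 2q_R)/4.
Rigel substitutes q_X(q_R) into its own profit: π_R = q_R(188 - 2q_R - (141 - 2q_R)/2) - 58q_R = (235/2 - q_R)q_R - 58q_R.
The leader's first-order condition 119/2 - 2q_R = 0 yields q_R = 119/4.
Then q_X = (141 - 2·(119/4))/4 = 163/8.
Total output Q = 401/8, so price P = 188 - 2·(401/8) = 351/4.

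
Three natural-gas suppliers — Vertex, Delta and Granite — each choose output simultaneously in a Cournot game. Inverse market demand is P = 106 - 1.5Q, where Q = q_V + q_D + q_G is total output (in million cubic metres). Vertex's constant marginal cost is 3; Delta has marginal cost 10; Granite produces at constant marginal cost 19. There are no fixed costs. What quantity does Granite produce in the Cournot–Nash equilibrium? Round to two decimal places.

10.33

Vertex's profit: π_V = (106 - 1.5Q)q_V - (3q_V). Setting ∂π_V/∂q_V = 0: 103 - 3q_V - (3/2)(q_D + q_G) = 0.
Delta's first-order condition: 96 - 3q_D - (3/2)(q_V + q_G) = 0.
Granite's first-order condition: 87 - 3q_G - (3/2)(q_V + q_D) = 0.
Summing all 3 equations gives 286 − 6Q = 0, hence Q = 143/3.
Back-substituting: q_V = (103 − 143/2)/(3/2) = 21, q_D = (96 − 143/2)/(3/2) = 49/3, q_G = (87 − 143/2)/(3/2) = 31/3.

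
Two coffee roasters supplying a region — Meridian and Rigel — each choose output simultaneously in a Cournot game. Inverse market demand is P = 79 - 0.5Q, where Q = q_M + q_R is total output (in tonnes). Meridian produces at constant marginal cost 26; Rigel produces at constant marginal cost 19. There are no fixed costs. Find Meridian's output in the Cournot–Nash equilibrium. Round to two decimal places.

Meridian's profit: π_M = (79 - 0.5Q)q_M - (26q_M). Setting ∂π_M/∂q_M = 0: 53 - q_M - (1/2)(q_R) = 0.
Rigel's profit: π_R = (79 - 0.5Q)q_R - (19q_R). Setting ∂π_R/∂q_R = 0: 60 - q_R - (1/2)(q_M) = 0.
Rearranging gives the reaction functions q_M = (53 - (1/2)q_R) and q_R = (60 - (1/2)q_M).
Solving the pair: q_M = 92/3, q_R = 134/3.

30.67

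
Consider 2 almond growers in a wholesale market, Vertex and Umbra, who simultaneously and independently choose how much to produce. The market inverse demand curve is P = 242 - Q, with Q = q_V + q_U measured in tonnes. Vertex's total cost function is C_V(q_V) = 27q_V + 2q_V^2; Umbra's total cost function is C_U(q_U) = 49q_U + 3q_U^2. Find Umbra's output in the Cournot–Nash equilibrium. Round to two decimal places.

20.06

Vertex's profit: π_V = (242 - Q)q_V - (27q_V + 2q_V²). Setting ∂π_V/∂q_V = 0: 215 - 6q_V - (q_U) = 0.
Umbra's profit: π_U = (242 - Q)q_U - (49q_U + 3q_U²). Setting ∂π_U/∂q_U = 0: 193 - 8q_U - (q_V) = 0.
Best responses: q_V = (215 - q_U)/6, q_U = (193 - q_V)/8.
Substituting one into the other gives q_V = 1527/47 and q_U = 943/47.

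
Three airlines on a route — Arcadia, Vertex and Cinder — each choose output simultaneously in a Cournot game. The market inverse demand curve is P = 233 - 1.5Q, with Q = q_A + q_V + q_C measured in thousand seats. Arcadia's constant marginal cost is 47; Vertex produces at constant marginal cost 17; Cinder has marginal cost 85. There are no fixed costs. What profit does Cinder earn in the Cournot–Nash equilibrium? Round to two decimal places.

73.50

Arcadia's profit: π_A = (233 - 1.5Q)q_A - (47q_A). Setting ∂π_A/∂q_A = 0: 186 - 3q_A - (3/2)(q_V + q_C) = 0.
Vertex's first-order condition: 216 - 3q_V - (3/2)(q_A + q_C) = 0.
Cinder's first-order condition: 148 - 3q_C - (3/2)(q_A + q_V) = 0.
Adding the 3 first-order conditions: 550 − 6Q = 0, so Q = 275/3.
Back-substituting: q_A = (186 − 275/2)/(3/2) = 97/3, q_V = (216 − 275/2)/(3/2) = 157/3, q_C = (148 − 275/2)/(3/2) = 7.
Price P = 233 - (3/2)·(275/3) = 191/2.
Cinder's profit: (191/2 - 85)·7 = 147/2.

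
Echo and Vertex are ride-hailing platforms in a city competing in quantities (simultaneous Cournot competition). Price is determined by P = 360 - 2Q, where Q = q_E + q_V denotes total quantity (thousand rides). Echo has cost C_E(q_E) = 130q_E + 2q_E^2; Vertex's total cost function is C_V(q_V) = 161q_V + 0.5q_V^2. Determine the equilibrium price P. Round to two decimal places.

Echo's profit: π_E = (360 - 2Q)q_E - (130q_E + 2q_E²). Setting ∂π_E/∂q_E = 0: 230 - 8q_E - 2(q_V) = 0.
Vertex's first-order condition: 199 - 5q_V - 2(q_E) = 0.
Rearranging gives the reaction functions q_E = (230 - 2q_V)/8 and q_V = (199 - 2q_E)/5.
Substituting one into the other gives q_E = 188/9 and q_V = 283/9.
Total output Q = 157/3, so price P = 360 - 2·(157/3) = 766/3.

255.33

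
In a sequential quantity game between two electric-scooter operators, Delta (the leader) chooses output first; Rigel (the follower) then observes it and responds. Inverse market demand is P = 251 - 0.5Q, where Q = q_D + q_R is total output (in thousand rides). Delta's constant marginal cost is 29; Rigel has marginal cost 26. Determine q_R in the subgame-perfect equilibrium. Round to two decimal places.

115.50

Solve by backward induction. Given q_D, the follower Rigel maximises π_R = (251 - (1/2)q_D - (1/2)q_R)q_R - 26q_R.
Follower FOC: 225 - (1/2)q_D - q_R = 0, so q_R(q_D) = (225 - (1/2)q_D).
Delta substitutes q_R(q_D) into its own profit: π_D = q_D(251 - (1/2)q_D - (225 - (1/2)q_D)/2) - 29q_D = (277/2 - (1/4)q_D)q_D - 29q_D.
Leader FOC: 219/2 - (1/2)q_D = 0, so q_D = 219.
Then q_R = (225 - (1/2)·219) = 231/2.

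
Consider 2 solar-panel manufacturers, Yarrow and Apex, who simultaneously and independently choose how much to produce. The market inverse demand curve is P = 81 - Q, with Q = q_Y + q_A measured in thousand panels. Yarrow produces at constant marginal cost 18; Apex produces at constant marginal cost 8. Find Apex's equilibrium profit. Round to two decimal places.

Yarrow's profit: π_Y = (81 - Q)q_Y - (18q_Y). Setting ∂π_Y/∂q_Y = 0: 63 - 2q_Y - (q_A) = 0.
Apex's profit: π_A = (81 - Q)q_A - (8q_A). Setting ∂π_A/∂q_A = 0: 73 - 2q_A - (q_Y) = 0.
Best responses: q_Y = (63 - q_A)/2, q_A = (73 - q_Y)/2.
Substituting one into the other gives q_Y = 53/3 and q_A = 83/3.
Price P = 81 - 136/3 = 107/3.
Apex's profit: (107/3 - 8)·(83/3) = 765.4444.

765.44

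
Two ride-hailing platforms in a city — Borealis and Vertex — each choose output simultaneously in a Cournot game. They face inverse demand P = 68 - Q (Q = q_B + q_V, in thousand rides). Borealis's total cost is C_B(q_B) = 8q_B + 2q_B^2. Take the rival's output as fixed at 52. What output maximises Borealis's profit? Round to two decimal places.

With the rival's output fixed at 52, Borealis's profit is π_B = (68 - 52 - q_B)q_B - (8q_B + 2q_B²) = (16 - q_B)q_B - (8q_B + 2q_B²).
∂π_B/∂q_B = 8 - 6q_B = 0, so q_B = 4/3.

1.33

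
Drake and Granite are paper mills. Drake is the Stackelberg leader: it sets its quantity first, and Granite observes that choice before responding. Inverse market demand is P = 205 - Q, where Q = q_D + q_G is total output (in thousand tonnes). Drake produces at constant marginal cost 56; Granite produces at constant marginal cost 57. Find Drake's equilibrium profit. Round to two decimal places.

Solve by backward induction. Given q_D, the follower Granite maximises π_G = (205 - q_D - q_G)q_G - 57q_G.
∂π_G/∂q_G = 148 - q_D - 2q_G = 0 gives the reaction function q_G = (148 - q_D)/2.
The leader anticipates this reaction. Substituting into P = 205 - Q gives P = 131 - (1/2)q_D, so π_D = (131 - (1/2)q_D)q_D - 56q_D.
The leader's first-order condition 75 - q_D = 0 yields q_D = 75.
Then q_G = (148 - 75)/2 = 73/2.
Price P = 205 - 223/2 = 187/2.
Drake's profit: (187/2 - 56)·75 = 2812.5000.

2812.50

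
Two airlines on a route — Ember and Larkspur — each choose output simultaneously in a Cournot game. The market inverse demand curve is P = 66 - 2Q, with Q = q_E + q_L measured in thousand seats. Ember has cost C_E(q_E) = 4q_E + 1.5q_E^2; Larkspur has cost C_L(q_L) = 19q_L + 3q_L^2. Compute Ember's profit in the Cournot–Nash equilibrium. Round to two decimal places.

Ember's profit: π_E = (66 - 2Q)q_E - (4q_E + (3/2)q_E²). Setting ∂π_E/∂q_E = 0: 62 - 7q_E - 2(q_L) = 0.
Larkspur's profit: π_L = (66 - 2Q)q_L - (19q_L + 3q_L²). Setting ∂π_L/∂q_L = 0: 47 - 10q_L - 2(q_E) = 0.
Best responses: q_E = (62 - 2q_L)/7, q_L = (47 - 2q_E)/10.
Solving the pair: q_E = 263/33, q_L = 205/66.
Price P = 66 - 2·(731/66) = 1447/33.
Ember's profit: (1447/33)·(263/33) - 4·(263/33) - (3/2)(263/33)² = 222.3062.

222.31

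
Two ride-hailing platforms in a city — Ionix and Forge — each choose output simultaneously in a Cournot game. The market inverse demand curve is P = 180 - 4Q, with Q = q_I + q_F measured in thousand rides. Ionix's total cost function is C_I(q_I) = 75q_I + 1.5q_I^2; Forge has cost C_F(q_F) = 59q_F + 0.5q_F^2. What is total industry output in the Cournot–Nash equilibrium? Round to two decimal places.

Ionix's profit: π_I = (180 - 4Q)q_I - (75q_I + (3/2)q_I²). Setting ∂π_I/∂q_I = 0: 105 - 11q_I - 4(q_F) = 0.
Forge's first-order condition: 121 - 9q_F - 4(q_I) = 0.
So q_I = (105 - 4q_F)/11 and q_F = (121 - 4q_I)/9.
Solving the pair: q_I = 461/83, q_F = 911/83.
Total output Q = 461/83 + 911/83 = 1372/83.

16.53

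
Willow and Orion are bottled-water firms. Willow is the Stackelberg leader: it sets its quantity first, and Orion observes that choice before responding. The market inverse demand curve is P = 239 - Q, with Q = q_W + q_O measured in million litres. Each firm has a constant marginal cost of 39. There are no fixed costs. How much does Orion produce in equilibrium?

50

Solve by backward induction. Given q_W, the follower Orion maximises π_O = (239 - q_W - q_O)q_O - 39q_O.
Setting the follower's marginal profit to zero, 200 - q_W - 2q_O = 0, i.e. q_O = (200 - q_W)/2.
The leader anticipates this reaction. Substituting into P = 239 - Q gives P = 139 - (1/2)q_W, so π_W = (139 - (1/2)q_W)q_W - 39q_W.
Leader FOC: 100 - q_W = 0, so q_W = 100.
Then q_O = (200 - 100)/2 = 50.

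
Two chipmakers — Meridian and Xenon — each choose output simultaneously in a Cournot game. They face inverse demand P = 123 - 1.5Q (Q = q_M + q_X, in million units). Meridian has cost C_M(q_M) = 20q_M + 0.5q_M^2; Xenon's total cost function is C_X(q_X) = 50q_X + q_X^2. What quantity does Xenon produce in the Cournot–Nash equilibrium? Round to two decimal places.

Meridian's profit: π_M = (123 - 1.5Q)q_M - (20q_M + (1/2)q_M²). Setting ∂π_M/∂q_M = 0: 103 - 4q_M - (3/2)(q_X) = 0.
Xenon's profit: π_X = (123 - 1.5Q)q_X - (50q_X + q_X²). Setting ∂π_X/∂q_X = 0: 73 - 5q_X - (3/2)(q_M) = 0.
Rearranging gives the reaction functions q_M = (103 - (3/2)q_X)/4 and q_X = (73 - (3/2)q_M)/5.
Substituting one into the other gives q_M = 1622/71 and q_X = 550/71.

7.75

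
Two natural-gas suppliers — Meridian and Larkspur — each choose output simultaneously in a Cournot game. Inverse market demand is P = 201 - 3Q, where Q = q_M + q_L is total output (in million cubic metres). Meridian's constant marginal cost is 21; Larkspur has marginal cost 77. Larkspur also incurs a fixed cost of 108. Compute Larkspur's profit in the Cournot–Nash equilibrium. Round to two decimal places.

Meridian's profit: π_M = (201 - 3Q)q_M - (21q_M). Setting ∂π_M/∂q_M = 0: 180 - 6q_M - 3(q_L) = 0.
Larkspur's profit: π_L = (201 - 3Q)q_L - (77q_L). Setting ∂π_L/∂q_L = 0: 124 - 6q_L - 3(q_M) = 0.
So q_M = (180 - 3q_L)/6 and q_L = (124 - 3q_M)/6.
Solving the pair: q_M = 236/9, q_L = 68/9.
Price P = 201 - 3·(304/9) = 299/3.
Larkspur's profit: (299/3 - 77)·(68/9) - 108 = 1708/27.

63.26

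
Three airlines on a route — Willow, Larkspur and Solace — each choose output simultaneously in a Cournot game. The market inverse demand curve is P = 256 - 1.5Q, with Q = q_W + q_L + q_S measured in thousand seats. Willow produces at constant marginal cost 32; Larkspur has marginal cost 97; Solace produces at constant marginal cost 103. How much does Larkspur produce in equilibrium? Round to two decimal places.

16.67

Willow's profit: π_W = (256 - 1.5Q)q_W - (32q_W). Setting ∂π_W/∂q_W = 0: 224 - 3q_W - (3/2)(q_L + q_S) = 0.
Larkspur's first-order condition: 159 - 3q_L - (3/2)(q_W + q_S) = 0.
Solace's profit: π_S = (256 - 1.5Q)q_S - (103q_S). Setting ∂π_S/∂q_S = 0: 153 - 3q_S - (3/2)(q_W + q_L) = 0.
Adding the 3 conditions: 536 − 3Q − 3Q = 0, i.e. Q = 268/3.
Back-substituting: q_W = (224 − 134)/(3/2) = 60, q_L = (159 − 134)/(3/2) = 50/3, q_S = (153 − 134)/(3/2) = 38/3.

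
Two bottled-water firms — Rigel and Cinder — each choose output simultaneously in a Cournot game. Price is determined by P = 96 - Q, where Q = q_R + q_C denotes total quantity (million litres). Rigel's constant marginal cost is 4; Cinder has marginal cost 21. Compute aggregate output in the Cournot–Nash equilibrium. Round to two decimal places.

55.67

Rigel's profit: π_R = (96 - Q)q_R - (4q_R). Setting ∂π_R/∂q_R = 0: 92 - 2q_R - (q_C) = 0.
Cinder's profit: π_C = (96 - Q)q_C - (21q_C). Setting ∂π_C/∂q_C = 0: 75 - 2q_C - (q_R) = 0.
Best responses: q_R = (92 - q_C)/2, q_C = (75 - q_R)/2.
Substituting one into the other gives q_R = 109/3 and q_C = 58/3.
Total output Q = 109/3 + 58/3 = 167/3.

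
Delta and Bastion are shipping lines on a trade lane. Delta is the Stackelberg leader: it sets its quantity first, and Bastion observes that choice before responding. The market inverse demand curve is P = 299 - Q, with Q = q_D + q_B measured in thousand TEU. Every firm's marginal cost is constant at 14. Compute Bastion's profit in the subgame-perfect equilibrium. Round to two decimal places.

5076.56

Solve by backward induction. Given q_D, the follower Bastion maximises π_B = (299 - q_D - q_B)q_B - 14q_B.
Setting the follower's marginal profit to zero, 285 - q_D - 2q_B = 0, i.e. q_B = (285 - q_D)/2.
Delta substitutes q_B(q_D) into its own profit: π_D = q_D(299 - q_D - (285 - q_D)/2) - 14q_D = (313/2 - (1/2)q_D)q_D - 14q_D.
Leader FOC: 285/2 - q_D = 0, so q_D = 285/2.
Then q_B = (285 - 285/2)/2 = 285/4.
Price P = 299 - 855/4 = 341/4.
Bastion's profit: (341/4 - 14)·(285/4) = 5076.5625.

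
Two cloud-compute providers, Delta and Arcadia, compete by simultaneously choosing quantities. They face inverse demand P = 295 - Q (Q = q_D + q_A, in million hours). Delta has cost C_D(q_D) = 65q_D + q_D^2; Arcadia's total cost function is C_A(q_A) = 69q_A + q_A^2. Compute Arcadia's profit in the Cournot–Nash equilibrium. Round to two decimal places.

4038.01

Delta's profit: π_D = (295 - Q)q_D - (65q_D + q_D²). Setting ∂π_D/∂q_D = 0: 230 - 4q_D - (q_A) = 0.
Arcadia's first-order condition: 226 - 4q_A - (q_D) = 0.
So q_D = (230 - q_A)/4 and q_A = (226 - q_D)/4.
Substituting one into the other gives q_D = 694/15 and q_A = 674/15.
Price P = 295 - 456/5 = 1019/5.
Arcadia's profit: (1019/5)·(674/15) - 69·(674/15) - (674/15)² = 4038.0089.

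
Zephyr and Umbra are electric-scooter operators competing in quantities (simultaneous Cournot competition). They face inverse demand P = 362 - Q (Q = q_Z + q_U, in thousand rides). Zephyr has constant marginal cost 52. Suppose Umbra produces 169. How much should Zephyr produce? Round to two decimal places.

With the rival's output fixed at 169, Zephyr's profit is π_Z = (362 - 169 - q_Z)q_Z - (52q_Z) = (193 - q_Z)q_Z - (52q_Z).
∂π_Z/∂q_Z = 141 - 2q_Z = 0, so q_Z = 141/2.

70.50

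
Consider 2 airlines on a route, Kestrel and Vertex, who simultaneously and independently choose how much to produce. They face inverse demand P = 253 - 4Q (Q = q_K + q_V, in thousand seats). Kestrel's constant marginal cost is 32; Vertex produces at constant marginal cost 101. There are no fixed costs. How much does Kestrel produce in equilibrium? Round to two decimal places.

Kestrel's profit: π_K = (253 - 4Q)q_K - (32q_K). Setting ∂π_K/∂q_K = 0: 221 - 8q_K - 4(q_V) = 0.
Vertex's profit: π_V = (253 - 4Q)q_V - (101q_V). Setting ∂π_V/∂q_V = 0: 152 - 8q_V - 4(q_K) = 0.
So q_K = (221 - 4q_V)/8 and q_V = (152 - 4q_K)/8.
Substituting one into the other gives q_K = 145/6 and q_V = 83/12.

24.17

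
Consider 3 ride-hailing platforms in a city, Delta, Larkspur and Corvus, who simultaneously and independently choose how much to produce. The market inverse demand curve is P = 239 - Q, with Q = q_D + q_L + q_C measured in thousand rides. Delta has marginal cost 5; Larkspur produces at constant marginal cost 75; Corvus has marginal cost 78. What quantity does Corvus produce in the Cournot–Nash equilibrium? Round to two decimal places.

21.25

Delta's profit: π_D = (239 - Q)q_D - (5q_D). Setting ∂π_D/∂q_D = 0: 234 - 2q_D - (q_L + q_C) = 0.
Larkspur's profit: π_L = (239 - Q)q_L - (75q_L). Setting ∂π_L/∂q_L = 0: 164 - 2q_L - (q_D + q_C) = 0.
Corvus's profit: π_C = (239 - Q)q_C - (78q_C). Setting ∂π_C/∂q_C = 0: 161 - 2q_C - (q_D + q_L) = 0.
Summing all 3 equations gives 559 − 4Q = 0, hence Q = 559/4.
Back-substituting: q_D = (234 − 559/4) = 377/4, q_L = (164 − 559/4) = 97/4, q_C = (161 − 559/4) = 85/4.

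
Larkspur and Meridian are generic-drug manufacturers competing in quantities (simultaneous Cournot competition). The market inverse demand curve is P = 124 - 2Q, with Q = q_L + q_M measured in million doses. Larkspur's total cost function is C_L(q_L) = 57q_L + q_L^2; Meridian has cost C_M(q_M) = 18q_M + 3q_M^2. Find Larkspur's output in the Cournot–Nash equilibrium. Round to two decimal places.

Larkspur's profit: π_L = (124 - 2Q)q_L - (57q_L + q_L²). Setting ∂π_L/∂q_L = 0: 67 - 6q_L - 2(q_M) = 0.
Meridian's profit: π_M = (124 - 2Q)q_M - (18q_M + 3q_M²). Setting ∂π_M/∂q_M = 0: 106 - 10q_M - 2(q_L) = 0.
Rearranging gives the reaction functions q_L = (67 - 2q_M)/6 and q_M = (106 - 2q_L)/10.
Solving the pair: q_L = 229/28, q_M = 251/28.

8.18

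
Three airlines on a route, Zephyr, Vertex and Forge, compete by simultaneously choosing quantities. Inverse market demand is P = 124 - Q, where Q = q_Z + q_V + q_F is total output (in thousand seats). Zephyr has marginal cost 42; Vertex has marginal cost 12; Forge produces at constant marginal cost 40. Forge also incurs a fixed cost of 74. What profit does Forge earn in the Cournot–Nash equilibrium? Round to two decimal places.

136.25

Zephyr's profit: π_Z = (124 - Q)q_Z - (42q_Z). Setting ∂π_Z/∂q_Z = 0: 82 - 2q_Z - (q_V + q_F) = 0.
Vertex's profit: π_V = (124 - Q)q_V - (12q_V). Setting ∂π_V/∂q_V = 0: 112 - 2q_V - (q_Z + q_F) = 0.
Forge's first-order condition: 84 - 2q_F - (q_Z + q_V) = 0.
Adding the 3 conditions: 278 − 2Q − 2Q = 0, i.e. Q = 139/2.
Back-substituting: q_Z = (82 − 139/2) = 25/2, q_V = (112 − 139/2) = 85/2, q_F = (84 − 139/2) = 29/2.
Price P = 124 - 139/2 = 109/2.
Forge's profit: (109/2 - 40)·(29/2) - 74 = 545/4.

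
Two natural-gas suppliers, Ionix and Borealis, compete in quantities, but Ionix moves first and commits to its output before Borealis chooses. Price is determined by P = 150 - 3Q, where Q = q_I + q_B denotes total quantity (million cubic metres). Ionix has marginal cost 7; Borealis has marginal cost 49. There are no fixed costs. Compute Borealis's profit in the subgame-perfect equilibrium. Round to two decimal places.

6.02

Solve by backward induction. Given q_I, the follower Borealis maximises π_B = (150 - 3q_I - 3q_B)q_B - 49q_B.
Setting the follower's marginal profit to zero, 101 - 3q_I - 6q_B = 0, i.e. q_B = (101 - 3q_I)/6.
The leader anticipates this reaction. Substituting into P = 150 - 3Q gives P = 199/2 - (3/2)q_I, so π_I = (199/2 - (3/2)q_I)q_I - 7q_I.
Maximising: ∂π_I/∂q_I = 185/2 - 3q_I = 0, giving q_I = 185/6.
Then q_B = (101 - 3·(185/6))/6 = 17/12.
Price P = 150 - 3·(129/4) = 213/4.
Borealis's profit: (213/4 - 49)·(17/12) = 289/48.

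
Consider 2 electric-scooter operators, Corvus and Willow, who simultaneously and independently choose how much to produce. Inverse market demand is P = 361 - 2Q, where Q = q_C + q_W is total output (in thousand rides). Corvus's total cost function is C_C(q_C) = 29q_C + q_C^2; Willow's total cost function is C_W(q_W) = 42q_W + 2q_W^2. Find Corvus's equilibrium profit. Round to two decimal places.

6310.42

Corvus's profit: π_C = (361 - 2Q)q_C - (29q_C + q_C²). Setting ∂π_C/∂q_C = 0: 332 - 6q_C - 2(q_W) = 0.
Willow's first-order condition: 319 - 8q_W - 2(q_C) = 0.
Rearranging gives the reaction functions q_C = (332 - 2q_W)/6 and q_W = (319 - 2q_C)/8.
Substituting one into the other gives q_C = 1009/22 and q_W = 625/22.
Price P = 361 - 2·(817/11) = 212.4545.
Corvus's profit: 212.4545·(1009/22) - 29·(1009/22) - (1009/22)² = 6310.4194.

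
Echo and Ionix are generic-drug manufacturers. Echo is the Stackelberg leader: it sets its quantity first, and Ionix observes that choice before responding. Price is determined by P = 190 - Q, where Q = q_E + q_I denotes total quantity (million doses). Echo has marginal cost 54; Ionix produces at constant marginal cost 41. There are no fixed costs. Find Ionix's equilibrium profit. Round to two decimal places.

The follower Ionix best-responds to any q_E: π_I = (190 - Q)q_I - 41q_I.
∂π_I/∂q_I = 149 - q_E - 2q_I = 0 gives the reaction function q_I = (149 - q_E)/2.
Echo substitutes q_I(q_E) into its own profit: π_E = q_E(190 - q_E - (149 - q_E)/2) - 54q_E = (231/2 - (1/2)q_E)q_E - 54q_E.
The leader's first-order condition 123/2 - q_E = 0 yields q_E = 123/2.
Then q_I = (149 - 123/2)/2 = 175/4.
Price P = 190 - 421/4 = 339/4.
Ionix's profit: (339/4 - 41)·(175/4) = 1914.0625.

1914.06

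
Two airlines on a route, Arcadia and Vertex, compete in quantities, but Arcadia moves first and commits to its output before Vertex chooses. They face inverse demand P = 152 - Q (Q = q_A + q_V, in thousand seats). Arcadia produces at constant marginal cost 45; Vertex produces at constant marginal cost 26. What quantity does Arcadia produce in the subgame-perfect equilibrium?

The follower Vertex best-responds to any q_A: π_V = (152 - Q)q_V - 26q_V.
Setting the follower's marginal profit to zero, 126 - q_A - 2q_V = 0, i.e. q_V = (126 - q_A)/2.
Arcadia substitutes q_V(q_A) into its own profit: π_A = q_A(152 - q_A - (126 - q_A)/2) - 45q_A = (89 - (1/2)q_A)q_A - 45q_A.
Maximising: ∂π_A/∂q_A = 44 - q_A = 0, giving q_A = 44.
Then q_V = (126 - 44)/2 = 41.

44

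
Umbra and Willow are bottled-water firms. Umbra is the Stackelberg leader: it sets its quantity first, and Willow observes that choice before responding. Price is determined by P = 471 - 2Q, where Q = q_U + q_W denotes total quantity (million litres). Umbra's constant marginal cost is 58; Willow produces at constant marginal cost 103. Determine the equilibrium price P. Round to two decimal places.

The follower Willow best-responds to any q_U: π_W = (471 - 2Q)q_W - 103q_W.
Follower FOC: 368 - 2q_U - 4q_W = 0, so q_W(q_U) = (368 - 2q_U)/4.
Umbra substitutes q_W(q_U) into its own profit: π_U = q_U(471 - 2q_U - (368 - 2q_U)/2) - 58q_U = (287 - q_U)q_U - 58q_U.
Leader FOC: 229 - 2q_U = 0, so q_U = 229/2.
Then q_W = (368 - 2·(229/2))/4 = 139/4.
Total output Q = 597/4, so price P = 471 - 2·(597/4) = 345/2.

172.50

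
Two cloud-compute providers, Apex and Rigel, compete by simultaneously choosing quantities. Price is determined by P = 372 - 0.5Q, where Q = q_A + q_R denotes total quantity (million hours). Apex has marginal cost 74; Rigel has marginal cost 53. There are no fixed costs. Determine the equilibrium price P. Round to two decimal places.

166.33

Apex's profit: π_A = (372 - 0.5Q)q_A - (74q_A). Setting ∂π_A/∂q_A = 0: 298 - q_A - (1/2)(q_R) = 0.
Rigel's profit: π_R = (372 - 0.5Q)q_R - (53q_R). Setting ∂π_R/∂q_R = 0: 319 - q_R - (1/2)(q_A) = 0.
Rearranging gives the reaction functions q_A = (298 - (1/2)q_R) and q_R = (319 - (1/2)q_A).
Substituting one into the other gives q_A = 554/3 and q_R = 680/3.
Total output Q = 1234/3, so price P = 372 - (1/2)·(1234/3) = 499/3.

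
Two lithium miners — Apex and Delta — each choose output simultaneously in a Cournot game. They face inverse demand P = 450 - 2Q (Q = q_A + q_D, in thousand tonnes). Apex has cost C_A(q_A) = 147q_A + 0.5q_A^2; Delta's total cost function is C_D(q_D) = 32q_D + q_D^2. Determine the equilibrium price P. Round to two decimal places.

260.31

Apex's profit: π_A = (450 - 2Q)q_A - (147q_A + (1/2)q_A²). Setting ∂π_A/∂q_A = 0: 303 - 5q_A - 2(q_D) = 0.
Delta's profit: π_D = (450 - 2Q)q_D - (32q_D + q_D²). Setting ∂π_D/∂q_D = 0: 418 - 6q_D - 2(q_A) = 0.
So q_A = (303 - 2q_D)/5 and q_D = (418 - 2q_A)/6.
Substituting one into the other gives q_A = 491/13 and q_D = 742/13.
Total output Q = 1233/13, so price P = 450 - 2·(1233/13) = 260.3077.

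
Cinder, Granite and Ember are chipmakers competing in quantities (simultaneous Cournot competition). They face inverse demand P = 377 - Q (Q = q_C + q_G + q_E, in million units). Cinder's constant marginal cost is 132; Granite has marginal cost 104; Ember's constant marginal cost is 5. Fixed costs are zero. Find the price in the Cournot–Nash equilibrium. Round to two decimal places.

Cinder's profit: π_C = (377 - Q)q_C - (132q_C). Setting ∂π_C/∂q_C = 0: 245 - 2q_C - (q_G + q_E) = 0.
Granite's profit: π_G = (377 - Q)q_G - (104q_G). Setting ∂π_G/∂q_G = 0: 273 - 2q_G - (q_C + q_E) = 0.
Ember's profit: π_E = (377 - Q)q_E - (5q_E). Setting ∂π_E/∂q_E = 0: 372 - 2q_E - (q_C + q_G) = 0.
Summing all 3 equations gives 890 − 4Q = 0, hence Q = 445/2.
Back-substituting: q_C = (245 − 445/2) = 45/2, q_G = (273 − 445/2) = 101/2, q_E = (372 − 445/2) = 299/2.
Total output Q = 445/2, so price P = 377 - 445/2 = 309/2.

154.50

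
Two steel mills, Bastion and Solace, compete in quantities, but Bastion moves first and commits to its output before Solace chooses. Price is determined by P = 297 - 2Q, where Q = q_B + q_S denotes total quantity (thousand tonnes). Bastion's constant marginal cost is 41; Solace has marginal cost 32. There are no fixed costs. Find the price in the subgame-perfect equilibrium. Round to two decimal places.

The follower Solace best-responds to any q_B: π_S = (297 - 2Q)q_S - 32q_S.
Follower FOC: 265 - 2q_B - 4q_S = 0, so q_S(q_B) = (265 - 2q_B)/4.
The leader anticipates this reaction. Substituting into P = 297 - 2Q gives P = 329/2 - q_B, so π_B = (329/2 - q_B)q_B - 41q_B.
The leader's first-order condition 247/2 - 2q_B = 0 yields q_B = 247/4.
Then q_S = (265 - 2·(247/4))/4 = 283/8.
Total output Q = 777/8, so price P = 297 - 2·(777/8) = 411/4.

102.75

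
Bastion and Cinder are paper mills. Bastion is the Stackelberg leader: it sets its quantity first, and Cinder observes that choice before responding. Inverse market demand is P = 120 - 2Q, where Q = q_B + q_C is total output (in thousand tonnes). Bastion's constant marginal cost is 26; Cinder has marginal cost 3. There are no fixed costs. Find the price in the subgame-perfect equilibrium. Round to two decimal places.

Solve by backward induction. Given q_B, the follower Cinder maximises π_C = (120 - 2q_B - 2q_C)q_C - 3q_C.
∂π_C/∂q_C = 117 - 2q_B - 4q_C = 0 gives the reaction function q_C = (117 - 2q_B)/4.
Bastion substitutes q_C(q_B) into its own profit: π_B = q_B(120 - 2q_B - (117 - 2q_B)/2) - 26q_B = (123/2 - q_B)q_B - 26q_B.
Leader FOC: 71/2 - 2q_B = 0, so q_B = 71/4.
Then q_C = (117 - 2·(71/4))/4 = 163/8.
Total output Q = 305/8, so price P = 120 - 2·(305/8) = 175/4.

43.75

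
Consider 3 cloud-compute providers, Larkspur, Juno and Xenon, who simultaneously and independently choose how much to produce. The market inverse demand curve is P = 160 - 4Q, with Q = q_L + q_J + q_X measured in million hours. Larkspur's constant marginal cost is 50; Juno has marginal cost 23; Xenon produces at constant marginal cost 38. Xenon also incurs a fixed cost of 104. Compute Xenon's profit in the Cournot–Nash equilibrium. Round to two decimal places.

117.27

Larkspur's profit: π_L = (160 - 4Q)q_L - (50q_L). Setting ∂π_L/∂q_L = 0: 110 - 8q_L - 4(q_J + q_X) = 0.
Juno's first-order condition: 137 - 8q_J - 4(q_L + q_X) = 0.
Xenon's profit: π_X = (160 - 4Q)q_X - (38q_X). Setting ∂π_X/∂q_X = 0: 122 - 8q_X - 4(q_L + q_J) = 0.
Summing all 3 equations gives 369 − 16Q = 0, hence Q = 369/16.
Back-substituting: q_L = (110 − 369/4)/4 = 71/16, q_J = (137 − 369/4)/4 = 179/16, q_X = (122 − 369/4)/4 = 119/16.
Price P = 160 - 4·(369/16) = 271/4.
Xenon's profit: (271/4 - 38)·(119/16) - 104 = 117.2656.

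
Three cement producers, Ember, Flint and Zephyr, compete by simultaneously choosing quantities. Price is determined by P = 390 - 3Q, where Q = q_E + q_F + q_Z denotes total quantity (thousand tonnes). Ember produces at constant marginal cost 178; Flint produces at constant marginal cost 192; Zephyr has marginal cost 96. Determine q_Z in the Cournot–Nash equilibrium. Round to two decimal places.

Ember's profit: π_E = (390 - 3Q)q_E - (178q_E). Setting ∂π_E/∂q_E = 0: 212 - 6q_E - 3(q_F + q_Z) = 0.
Flint's profit: π_F = (390 - 3Q)q_F - (192q_F). Setting ∂π_F/∂q_F = 0: 198 - 6q_F - 3(q_E + q_Z) = 0.
Zephyr's first-order condition: 294 - 6q_Z - 3(q_E + q_F) = 0.
Adding the 3 conditions: 704 − 6Q − 6Q = 0, i.e. Q = 176/3.
Back-substituting: q_E = (212 − 176)/3 = 12, q_F = (198 − 176)/3 = 22/3, q_Z = (294 − 176)/3 = 118/3.

39.33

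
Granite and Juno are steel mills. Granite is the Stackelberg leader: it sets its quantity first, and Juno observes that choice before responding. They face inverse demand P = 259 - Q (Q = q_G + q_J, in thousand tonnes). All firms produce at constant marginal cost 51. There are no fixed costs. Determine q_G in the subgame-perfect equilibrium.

104

Solve by backward induction. Given q_G, the follower Juno maximises π_J = (259 - q_G - q_J)q_J - 51q_J.
Follower FOC: 208 - q_G - 2q_J = 0, so q_J(q_G) = (208 - q_G)/2.
The leader anticipates this reaction. Substituting into P = 259 - Q gives P = 155 - (1/2)q_G, so π_G = (155 - (1/2)q_G)q_G - 51q_G.
The leader's first-order condition 104 - q_G = 0 yields q_G = 104.
Then q_J = (208 - 104)/2 = 52.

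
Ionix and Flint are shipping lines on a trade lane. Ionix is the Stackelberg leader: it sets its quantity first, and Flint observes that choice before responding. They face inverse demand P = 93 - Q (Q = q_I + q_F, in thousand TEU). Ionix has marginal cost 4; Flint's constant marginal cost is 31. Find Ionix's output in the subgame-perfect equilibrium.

Solve by backward induction. Given q_I, the follower Flint maximises π_F = (93 - q_I - q_F)q_F - 31q_F.
Setting the follower's marginal profit to zero, 62 - q_I - 2q_F = 0, i.e. q_F = (62 - q_I)/2.
The leader anticipates this reaction. Substituting into P = 93 - Q gives P = 62 - (1/2)q_I, so π_I = (62 - (1/2)q_I)q_I - 4q_I.
Maximising: ∂π_I/∂q_I = 58 - q_I = 0, giving q_I = 58.
Then q_F = (62 - 58)/2 = 2.

58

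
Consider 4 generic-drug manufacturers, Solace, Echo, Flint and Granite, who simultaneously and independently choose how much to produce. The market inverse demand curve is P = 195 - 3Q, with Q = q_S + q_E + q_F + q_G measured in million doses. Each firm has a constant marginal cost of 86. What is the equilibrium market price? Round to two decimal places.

107.80

Each firm earns π_i = (195 - 3Q)q_i - 86q_i.
First-order condition (treating rivals' output as given): 109 - 6q_i - 3·Σ_{j≠i} q_j = 0.
By symmetry each firm produces the same amount; substituting Σ_{j≠i} q_j = 3q_i yields q_i = 109/15.
Total output Q = 436/15, so price P = 195 - 3·(436/15) = 539/5.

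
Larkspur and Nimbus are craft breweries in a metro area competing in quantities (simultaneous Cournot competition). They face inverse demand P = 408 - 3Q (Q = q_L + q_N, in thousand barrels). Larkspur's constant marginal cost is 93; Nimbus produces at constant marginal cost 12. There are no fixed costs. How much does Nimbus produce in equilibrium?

Larkspur's profit: π_L = (408 - 3Q)q_L - (93q_L). Setting ∂π_L/∂q_L = 0: 315 - 6q_L - 3(q_N) = 0.
Nimbus's first-order condition: 396 - 6q_N - 3(q_L) = 0.
Best responses: q_L = (315 - 3q_N)/6, q_N = (396 - 3q_L)/6.
Solving the pair: q_L = 26, q_N = 53.

53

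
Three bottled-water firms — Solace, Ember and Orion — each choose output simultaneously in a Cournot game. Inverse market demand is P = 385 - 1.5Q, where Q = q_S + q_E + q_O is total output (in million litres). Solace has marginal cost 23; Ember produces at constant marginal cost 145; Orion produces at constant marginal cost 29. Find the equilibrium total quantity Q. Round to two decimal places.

Solace's profit: π_S = (385 - 1.5Q)q_S - (23q_S). Setting ∂π_S/∂q_S = 0: 362 - 3q_S - (3/2)(q_E + q_O) = 0.
Ember's profit: π_E = (385 - 1.5Q)q_E - (145q_E). Setting ∂π_E/∂q_E = 0: 240 - 3q_E - (3/2)(q_S + q_O) = 0.
Orion's first-order condition: 356 - 3q_O - (3/2)(q_S + q_E) = 0.
Adding the 3 first-order conditions: 958 − 6Q = 0, so Q = 479/3.
Back-substituting: q_S = (362 − 479/2)/(3/2) = 245/3, q_E = (240 − 479/2)/(3/2) = 1/3, q_O = (356 − 479/2)/(3/2) = 233/3.
Total output Q = 245/3 + 1/3 + 233/3 = 479/3.

159.67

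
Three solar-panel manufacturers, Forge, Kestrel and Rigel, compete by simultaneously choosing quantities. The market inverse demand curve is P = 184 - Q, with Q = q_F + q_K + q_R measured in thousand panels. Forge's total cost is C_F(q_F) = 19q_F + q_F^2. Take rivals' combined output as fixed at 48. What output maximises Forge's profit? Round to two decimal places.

With rivals' combined output fixed at 48, Forge's profit is π_F = (184 - 48 - q_F)q_F - (19q_F + q_F²) = (136 - q_F)q_F - (19q_F + q_F²).
∂π_F/∂q_F = 117 - 4q_F = 0, so q_F = 117/4.

29.25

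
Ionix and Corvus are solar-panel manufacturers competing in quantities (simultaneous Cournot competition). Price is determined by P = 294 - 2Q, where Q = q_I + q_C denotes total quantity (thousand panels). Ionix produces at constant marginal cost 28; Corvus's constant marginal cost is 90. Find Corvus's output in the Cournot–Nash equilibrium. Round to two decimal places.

23.67

Ionix's profit: π_I = (294 - 2Q)q_I - (28q_I). Setting ∂π_I/∂q_I = 0: 266 - 4q_I - 2(q_C) = 0.
Corvus's profit: π_C = (294 - 2Q)q_C - (90q_C). Setting ∂π_C/∂q_C = 0: 204 - 4q_C - 2(q_I) = 0.
So q_I = (266 - 2q_C)/4 and q_C = (204 - 2q_I)/4.
Substituting one into the other gives q_I = 164/3 and q_C = 71/3.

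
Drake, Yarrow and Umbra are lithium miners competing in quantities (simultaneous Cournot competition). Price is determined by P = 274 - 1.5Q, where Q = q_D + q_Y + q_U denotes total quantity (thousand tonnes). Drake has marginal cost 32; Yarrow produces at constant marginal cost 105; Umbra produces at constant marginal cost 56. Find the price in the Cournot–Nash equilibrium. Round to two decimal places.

Drake's profit: π_D = (274 - 1.5Q)q_D - (32q_D). Setting ∂π_D/∂q_D = 0: 242 - 3q_D - (3/2)(q_Y + q_U) = 0.
Yarrow's profit: π_Y = (274 - 1.5Q)q_Y - (105q_Y). Setting ∂π_Y/∂q_Y = 0: 169 - 3q_Y - (3/2)(q_D + q_U) = 0.
Umbra's profit: π_U = (274 - 1.5Q)q_U - (56q_U). Setting ∂π_U/∂q_U = 0: 218 - 3q_U - (3/2)(q_D + q_Y) = 0.
Adding the 3 conditions: 629 − 3Q − 3Q = 0, i.e. Q = 629/6.
Back-substituting: q_D = (242 − 629/4)/(3/2) = 113/2, q_Y = (169 − 629/4)/(3/2) = 47/6, q_U = (218 − 629/4)/(3/2) = 81/2.
Total output Q = 629/6, so price P = 274 - (3/2)·(629/6) = 467/4.

116.75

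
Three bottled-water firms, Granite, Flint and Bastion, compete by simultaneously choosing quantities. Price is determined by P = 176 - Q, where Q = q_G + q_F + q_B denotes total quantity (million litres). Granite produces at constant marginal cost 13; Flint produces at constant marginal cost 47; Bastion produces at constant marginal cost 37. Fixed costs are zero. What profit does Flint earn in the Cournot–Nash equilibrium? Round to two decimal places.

451.56

Granite's profit: π_G = (176 - Q)q_G - (13q_G). Setting ∂π_G/∂q_G = 0: 163 - 2q_G - (q_F + q_B) = 0.
Flint's first-order condition: 129 - 2q_F - (q_G + q_B) = 0.
Bastion's profit: π_B = (176 - Q)q_B - (37q_B). Setting ∂π_B/∂q_B = 0: 139 - 2q_B - (q_G + q_F) = 0.
Adding the 3 first-order conditions: 431 − 4Q = 0, so Q = 431/4.
Back-substituting: q_G = (163 − 431/4) = 221/4, q_F = (129 − 431/4) = 85/4, q_B = (139 − 431/4) = 125/4.
Price P = 176 - 431/4 = 273/4.
Flint's profit: (273/4 - 47)·(85/4) = 451.5625.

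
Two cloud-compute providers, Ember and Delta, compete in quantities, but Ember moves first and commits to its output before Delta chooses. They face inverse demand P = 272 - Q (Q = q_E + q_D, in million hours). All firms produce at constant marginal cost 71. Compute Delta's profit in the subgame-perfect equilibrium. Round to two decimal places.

2525.06

Solve by backward induction. Given q_E, the follower Delta maximises π_D = (272 - q_E - q_D)q_D - 71q_D.
Follower FOC: 201 - q_E - 2q_D = 0, so q_D(q_E) = (201 - q_E)/2.
The leader anticipates this reaction. Substituting into P = 272 - Q gives P = 343/2 - (1/2)q_E, so π_E = (343/2 - (1/2)q_E)q_E - 71q_E.
Maximising: ∂π_E/∂q_E = 201/2 - q_E = 0, giving q_E = 201/2.
Then q_D = (201 - 201/2)/2 = 201/4.
Price P = 272 - 603/4 = 485/4.
Delta's profit: (485/4 - 71)·(201/4) = 2525.0625.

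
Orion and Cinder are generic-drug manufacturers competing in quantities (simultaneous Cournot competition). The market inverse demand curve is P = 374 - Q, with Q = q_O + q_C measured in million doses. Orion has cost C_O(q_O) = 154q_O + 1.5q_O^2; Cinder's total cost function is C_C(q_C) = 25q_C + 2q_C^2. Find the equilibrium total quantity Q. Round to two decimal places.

86.07

Orion's profit: π_O = (374 - Q)q_O - (154q_O + (3/2)q_O²). Setting ∂π_O/∂q_O = 0: 220 - 5q_O - (q_C) = 0.
Cinder's first-order condition: 349 - 6q_C - (q_O) = 0.
So q_O = (220 - q_C)/5 and q_C = (349 - q_O)/6.
Solving the pair: q_O = 971/29, q_C = 1525/29.
Total output Q = 971/29 + 1525/29 = 86.0690.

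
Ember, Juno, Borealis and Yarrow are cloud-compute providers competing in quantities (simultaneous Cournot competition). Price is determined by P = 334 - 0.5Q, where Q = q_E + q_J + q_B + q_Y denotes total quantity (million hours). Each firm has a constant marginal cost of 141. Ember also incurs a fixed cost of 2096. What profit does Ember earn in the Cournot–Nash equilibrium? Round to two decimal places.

883.92

A representative firm's profit is π_i = q_i(334 - 0.5Q) - 141q_i.
Setting ∂π_i/∂q_i = 0 with rivals' quantities fixed: 193 - q_i - (1/2)·Σ_{j≠i} q_j = 0.
With identical firms every q_j equals q_i, so Σ_{j≠i} q_j = 3q_i and 193 = (5/2)q_i, giving q_i = 386/5.
Price P = 334 - (1/2)·(1544/5) = 898/5.
Ember's profit: (898/5 - 141)·(386/5) - 2096 = 883.9200.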